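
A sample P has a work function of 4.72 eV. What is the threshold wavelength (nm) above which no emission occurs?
262.68 nm

The threshold wavelength is when the photon energy equals the work function:
hc/λ₀ = φ

Solving for λ₀:
λ₀ = hc/φ = (6.626×10⁻³⁴ J·s)(3×10⁸ m/s) / (4.72 eV × 1.602×10⁻¹⁹ J/eV)
λ₀ = 262.68 nm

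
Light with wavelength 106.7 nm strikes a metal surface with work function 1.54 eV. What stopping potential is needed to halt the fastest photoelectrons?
10.0799 V

The stopping potential V_s satisfies: eV_s = KE_max

First, find KE_max using Einstein's equation:
E_photon = hc/λ = 11.6199 eV
KE_max = E_photon - φ = 11.6199 - 1.54 = 10.0799 eV

Since eV_s = KE_max:
V_s = KE_max/e = 10.0799 V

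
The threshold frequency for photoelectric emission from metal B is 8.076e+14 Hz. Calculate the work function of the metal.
3.34 eV

At the threshold frequency, photon energy equals work function:
φ = hf₀

Calculating:
φ = (6.626×10⁻³⁴ J·s)(8.076e+14 Hz)
φ = 3.34 eV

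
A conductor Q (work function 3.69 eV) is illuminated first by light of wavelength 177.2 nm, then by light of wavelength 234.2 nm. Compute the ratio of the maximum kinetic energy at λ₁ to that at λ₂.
2.0617

Using Einstein's equation: KE_max = hc/λ - φ

For λ₁ = 177.2 nm:
E₁ = hc/λ₁ = 6.9969 eV
KE₁ = E₁ - φ = 6.9969 - 3.69 = 3.3069 eV

For λ₂ = 234.2 nm:
E₂ = hc/λ₂ = 5.2939 eV
KE₂ = E₂ - φ = 5.2939 - 3.69 = 1.6039 eV

Ratio: KE₁/KE₂ = 3.3069/1.6039 = 2.0617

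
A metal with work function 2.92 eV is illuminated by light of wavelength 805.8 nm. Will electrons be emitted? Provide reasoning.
No

For photoemission, the photon energy must exceed the work function.

Photon energy: E = hc/λ = 1.5386 eV
Work function: φ = 2.92 eV

Since E_photon (1.5386 eV) < φ (2.92 eV), photoemission will NOT occur.
The threshold wavelength is λ₀ = hc/φ = 424.6 nm.
Since 805.8 nm > 424.6 nm, the photons lack sufficient energy.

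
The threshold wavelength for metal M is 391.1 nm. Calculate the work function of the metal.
3.17 eV

At the threshold wavelength, photon energy equals work function:
φ = hc/λ₀

Calculating:
φ = (6.626×10⁻³⁴ J·s)(3×10⁸ m/s) / (391.1×10⁻⁹ m)
φ = 3.17 eV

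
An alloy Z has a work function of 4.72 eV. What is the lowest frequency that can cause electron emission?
1.1413e+15 Hz

The threshold frequency is when the photon energy equals the work function:
hf₀ = φ

Solving for f₀:
f₀ = φ/h = (4.72 eV × 1.602×10⁻¹⁹ J/eV) / (6.626×10⁻³⁴ J·s)
f₀ = 1.1413e+15 Hz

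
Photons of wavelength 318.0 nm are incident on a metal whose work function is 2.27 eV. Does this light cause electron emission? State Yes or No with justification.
Yes

For photoemission, the photon energy must exceed the work function.

Photon energy: E = hc/λ = 3.8989 eV
Work function: φ = 2.27 eV

Since E_photon (3.8989 eV) > φ (2.27 eV), photoemission WILL occur.
The threshold wavelength is λ₀ = hc/φ = 546.2 nm.
Since 318.0 nm < 546.2 nm, the light has sufficient energy.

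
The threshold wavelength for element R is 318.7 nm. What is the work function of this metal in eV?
3.89 eV

At the threshold wavelength, photon energy equals work function:
φ = hc/λ₀

Calculating:
φ = (6.626×10⁻³⁴ J·s)(3×10⁸ m/s) / (318.7×10⁻⁹ m)
φ = 3.89 eV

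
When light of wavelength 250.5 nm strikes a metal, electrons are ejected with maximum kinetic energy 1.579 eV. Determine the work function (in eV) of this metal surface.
3.37 eV

From Einstein's photoelectric equation: KE_max = hf - φ = hc/λ - φ

Rearranging for φ:
φ = hc/λ - KE_max

Calculate photon energy:
E_photon = hc/λ = 4.9495 eV

Therefore:
φ = 4.9495 - 1.579 = 3.37 eV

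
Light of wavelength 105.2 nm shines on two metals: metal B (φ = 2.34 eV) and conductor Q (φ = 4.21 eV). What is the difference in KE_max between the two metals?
1.8700 eV

Using KE_max = hc/λ - φ for each metal:

Photon energy: E = hc/λ = 11.7856 eV

For metal B (φ₁ = 2.34 eV):
KE₁ = E - φ₁ = 11.7856 - 2.34 = 9.4456 eV

For conductor Q (φ₂ = 4.21 eV):
KE₂ = E - φ₂ = 11.7856 - 4.21 = 7.5756 eV

Difference:
ΔKE = KE₁ - KE₂ = 9.4456 - 7.5756 = 1.8700 eV

Note: The difference equals the difference in work functions: 4.21 - 2.34 = 1.87 eV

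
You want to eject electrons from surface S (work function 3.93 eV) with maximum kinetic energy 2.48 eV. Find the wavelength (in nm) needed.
193.42 nm

From Einstein's equation: KE_max = hc/λ - φ

Rearranging for λ:
hc/λ = KE_max + φ
λ = hc/(KE_max + φ)

Required photon energy:
E_photon = KE_max + φ = 2.48 + 3.93 = 6.41 eV

Required wavelength:
λ = hc/E_photon = (6.626×10⁻³⁴)(3×10⁸) / (6.41 × 1.602×10⁻¹⁹)
λ = 193.42 nm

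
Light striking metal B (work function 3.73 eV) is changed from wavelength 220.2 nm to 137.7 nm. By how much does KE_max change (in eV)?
3.3734 eV

Using Einstein's equation: KE_max = hc/λ - φ

For λ₁ = 220.2 nm:
KE₁ = hc/λ₁ - φ = 5.6305 - 3.73 = 1.9005 eV

For λ₂ = 137.7 nm:
KE₂ = hc/λ₂ - φ = 9.0039 - 3.73 = 5.2739 eV

Change in KE:
ΔKE = KE₂ - KE₁ = 5.2739 - 1.9005 = 3.3734 eV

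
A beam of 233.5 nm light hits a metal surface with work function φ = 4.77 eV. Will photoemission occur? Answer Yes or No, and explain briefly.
Yes

For photoemission, the photon energy must exceed the work function.

Photon energy: E = hc/λ = 5.3098 eV
Work function: φ = 4.77 eV

Since E_photon (5.3098 eV) > φ (4.77 eV), photoemission WILL occur.
The threshold wavelength is λ₀ = hc/φ = 259.9 nm.
Since 233.5 nm < 259.9 nm, the light has sufficient energy.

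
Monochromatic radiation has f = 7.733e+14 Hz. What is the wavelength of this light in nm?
387.68 nm

Using the wave equation: c = fλ

Solving for wavelength:
λ = c/f = (3×10⁸ m/s) / (7.733e+14 Hz)
λ = 387.68 nm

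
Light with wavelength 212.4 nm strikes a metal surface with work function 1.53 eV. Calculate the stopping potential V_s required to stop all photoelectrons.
4.3073 V

The stopping potential V_s satisfies: eV_s = KE_max

First, find KE_max using Einstein's equation:
E_photon = hc/λ = 5.8373 eV
KE_max = E_photon - φ = 5.8373 - 1.53 = 4.3073 eV

Since eV_s = KE_max:
V_s = KE_max/e = 4.3073 V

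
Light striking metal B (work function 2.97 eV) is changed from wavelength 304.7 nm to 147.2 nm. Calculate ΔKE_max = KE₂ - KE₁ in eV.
4.3538 eV

Using Einstein's equation: KE_max = hc/λ - φ

For λ₁ = 304.7 nm:
KE₁ = hc/λ₁ - φ = 4.0691 - 2.97 = 1.0991 eV

For λ₂ = 147.2 nm:
KE₂ = hc/λ₂ - φ = 8.4228 - 2.97 = 5.4528 eV

Change in KE:
ΔKE = KE₂ - KE₁ = 5.4528 - 1.0991 = 4.3538 eV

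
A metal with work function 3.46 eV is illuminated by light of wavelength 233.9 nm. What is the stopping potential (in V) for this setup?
1.8407 V

The stopping potential V_s satisfies: eV_s = KE_max

First, find KE_max using Einstein's equation:
E_photon = hc/λ = 5.3007 eV
KE_max = E_photon - φ = 5.3007 - 3.46 = 1.8407 eV

Since eV_s = KE_max:
V_s = KE_max/e = 1.8407 V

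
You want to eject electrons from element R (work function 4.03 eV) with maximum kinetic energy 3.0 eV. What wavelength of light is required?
176.36 nm

From Einstein's equation: KE_max = hc/λ - φ

Rearranging for λ:
hc/λ = KE_max + φ
λ = hc/(KE_max + φ)

Required photon energy:
E_photon = KE_max + φ = 3.0 + 4.03 = 7.03 eV

Required wavelength:
λ = hc/E_photon = (6.626×10⁻³⁴)(3×10⁸) / (7.03 × 1.602×10⁻¹⁹)
λ = 176.36 nm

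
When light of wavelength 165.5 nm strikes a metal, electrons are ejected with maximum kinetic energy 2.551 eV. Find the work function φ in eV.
4.94 eV

From Einstein's photoelectric equation: KE_max = hf - φ = hc/λ - φ

Rearranging for φ:
φ = hc/λ - KE_max

Calculate photon energy:
E_photon = hc/λ = 7.4915 eV

Therefore:
φ = 7.4915 - 2.551 = 4.94 eV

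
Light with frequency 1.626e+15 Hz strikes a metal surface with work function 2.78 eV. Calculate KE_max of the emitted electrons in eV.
3.9446 eV

Using Einstein's photoelectric equation: KE_max = hf - φ

First, calculate the photon energy:
E_photon = hf = (6.626×10⁻³⁴ J·s)(1.626e+15 Hz)
E_photon = 6.7246 eV

Then, the maximum kinetic energy:
KE_max = E_photon - φ = 6.7246 eV - 2.78 eV = 3.9446 eV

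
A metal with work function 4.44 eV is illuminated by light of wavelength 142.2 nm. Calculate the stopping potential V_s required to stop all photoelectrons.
4.2790 V

The stopping potential V_s satisfies: eV_s = KE_max

First, find KE_max using Einstein's equation:
E_photon = hc/λ = 8.7190 eV
KE_max = E_photon - φ = 8.7190 - 4.44 = 4.2790 eV

Since eV_s = KE_max:
V_s = KE_max/e = 4.2790 V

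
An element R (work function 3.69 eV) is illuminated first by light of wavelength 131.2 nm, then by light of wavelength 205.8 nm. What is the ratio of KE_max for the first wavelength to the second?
2.4673

Using Einstein's equation: KE_max = hc/λ - φ

For λ₁ = 131.2 nm:
E₁ = hc/λ₁ = 9.4500 eV
KE₁ = E₁ - φ = 9.4500 - 3.69 = 5.7600 eV

For λ₂ = 205.8 nm:
E₂ = hc/λ₂ = 6.0245 eV
KE₂ = E₂ - φ = 6.0245 - 3.69 = 2.3345 eV

Ratio: KE₁/KE₂ = 5.7600/2.3345 = 2.4673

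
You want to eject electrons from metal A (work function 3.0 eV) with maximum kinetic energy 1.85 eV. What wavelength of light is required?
255.64 nm

From Einstein's equation: KE_max = hc/λ - φ

Rearranging for λ:
hc/λ = KE_max + φ
λ = hc/(KE_max + φ)

Required photon energy:
E_photon = KE_max + φ = 1.85 + 3.0 = 4.85 eV

Required wavelength:
λ = hc/E_photon = (6.626×10⁻³⁴)(3×10⁸) / (4.85 × 1.602×10⁻¹⁹)
λ = 255.64 nm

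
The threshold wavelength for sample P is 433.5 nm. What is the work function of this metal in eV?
2.86 eV

At the threshold wavelength, photon energy equals work function:
φ = hc/λ₀

Calculating:
φ = (6.626×10⁻³⁴ J·s)(3×10⁸ m/s) / (433.5×10⁻⁹ m)
φ = 2.86 eV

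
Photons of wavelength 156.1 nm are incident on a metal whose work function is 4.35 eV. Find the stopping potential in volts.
3.5926 V

The stopping potential V_s satisfies: eV_s = KE_max

First, find KE_max using Einstein's equation:
E_photon = hc/λ = 7.9426 eV
KE_max = E_photon - φ = 7.9426 - 4.35 = 3.5926 eV

Since eV_s = KE_max:
V_s = KE_max/e = 3.5926 V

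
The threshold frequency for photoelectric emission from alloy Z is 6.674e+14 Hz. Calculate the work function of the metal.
2.76 eV

At the threshold frequency, photon energy equals work function:
φ = hf₀

Calculating:
φ = (6.626×10⁻³⁴ J·s)(6.674e+14 Hz)
φ = 2.76 eV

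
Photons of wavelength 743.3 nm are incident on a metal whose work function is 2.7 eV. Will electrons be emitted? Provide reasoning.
No

For photoemission, the photon energy must exceed the work function.

Photon energy: E = hc/λ = 1.6680 eV
Work function: φ = 2.7 eV

Since E_photon (1.6680 eV) < φ (2.7 eV), photoemission will NOT occur.
The threshold wavelength is λ₀ = hc/φ = 459.2 nm.
Since 743.3 nm > 459.2 nm, the photons lack sufficient energy.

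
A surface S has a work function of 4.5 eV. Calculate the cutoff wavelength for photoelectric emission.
275.52 nm

The threshold wavelength is when the photon energy equals the work function:
hc/λ₀ = φ

Solving for λ₀:
λ₀ = hc/φ = (6.626×10⁻³⁴ J·s)(3×10⁸ m/s) / (4.5 eV × 1.602×10⁻¹⁹ J/eV)
λ₀ = 275.52 nm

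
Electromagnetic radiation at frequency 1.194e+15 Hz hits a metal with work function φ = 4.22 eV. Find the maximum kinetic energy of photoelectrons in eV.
0.7180 eV

Using Einstein's photoelectric equation: KE_max = hf - φ

First, calculate the photon energy:
E_photon = hf = (6.626×10⁻³⁴ J·s)(1.194e+15 Hz)
E_photon = 4.9380 eV

Then, the maximum kinetic energy:
KE_max = E_photon - φ = 4.9380 eV - 4.22 eV = 0.7180 eV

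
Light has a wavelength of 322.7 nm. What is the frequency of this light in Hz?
9.2901e+14 Hz

Using the wave equation: c = fλ

Solving for frequency:
f = c/λ = (3×10⁸ m/s) / (322.7×10⁻⁹ m)
f = 9.2901e+14 Hz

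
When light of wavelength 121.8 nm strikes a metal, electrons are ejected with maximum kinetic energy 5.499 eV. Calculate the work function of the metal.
4.68 eV

From Einstein's photoelectric equation: KE_max = hf - φ = hc/λ - φ

Rearranging for φ:
φ = hc/λ - KE_max

Calculate photon energy:
E_photon = hc/λ = 10.1793 eV

Therefore:
φ = 10.1793 - 5.499 = 4.68 eV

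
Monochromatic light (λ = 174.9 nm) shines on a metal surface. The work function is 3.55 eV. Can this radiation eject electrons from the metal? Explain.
Yes

For photoemission, the photon energy must exceed the work function.

Photon energy: E = hc/λ = 7.0889 eV
Work function: φ = 3.55 eV

Since E_photon (7.0889 eV) > φ (3.55 eV), photoemission WILL occur.
The threshold wavelength is λ₀ = hc/φ = 349.3 nm.
Since 174.9 nm < 349.3 nm, the light has sufficient energy.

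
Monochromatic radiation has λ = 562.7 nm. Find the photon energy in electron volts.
2.2034 eV

Using E = hf = hc/λ:

E = hc/λ = (6.626×10⁻³⁴ J·s)(3×10⁸ m/s) / (562.7×10⁻⁹ m)
E = 2.2034 eV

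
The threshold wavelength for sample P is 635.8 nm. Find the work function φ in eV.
1.95 eV

At the threshold wavelength, photon energy equals work function:
φ = hc/λ₀

Calculating:
φ = (6.626×10⁻³⁴ J·s)(3×10⁸ m/s) / (635.8×10⁻⁹ m)
φ = 1.95 eV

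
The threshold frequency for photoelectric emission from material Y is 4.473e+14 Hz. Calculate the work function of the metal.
1.85 eV

At the threshold frequency, photon energy equals work function:
φ = hf₀

Calculating:
φ = (6.626×10⁻³⁴ J·s)(4.473e+14 Hz)
φ = 1.85 eV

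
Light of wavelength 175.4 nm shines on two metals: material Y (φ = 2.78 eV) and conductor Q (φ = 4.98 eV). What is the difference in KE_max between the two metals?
2.2000 eV

Using KE_max = hc/λ - φ for each metal:

Photon energy: E = hc/λ = 7.0687 eV

For material Y (φ₁ = 2.78 eV):
KE₁ = E - φ₁ = 7.0687 - 2.78 = 4.2887 eV

For conductor Q (φ₂ = 4.98 eV):
KE₂ = E - φ₂ = 7.0687 - 4.98 = 2.0887 eV

Difference:
ΔKE = KE₁ - KE₂ = 4.2887 - 2.0887 = 2.2000 eV

Note: The difference equals the difference in work functions: 4.98 - 2.78 = 2.20 eV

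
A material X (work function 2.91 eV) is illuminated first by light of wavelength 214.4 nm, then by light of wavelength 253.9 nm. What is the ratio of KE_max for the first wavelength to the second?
1.4559

Using Einstein's equation: KE_max = hc/λ - φ

For λ₁ = 214.4 nm:
E₁ = hc/λ₁ = 5.7828 eV
KE₁ = E₁ - φ = 5.7828 - 2.91 = 2.8728 eV

For λ₂ = 253.9 nm:
E₂ = hc/λ₂ = 4.8832 eV
KE₂ = E₂ - φ = 4.8832 - 2.91 = 1.9732 eV

Ratio: KE₁/KE₂ = 2.8728/1.9732 = 1.4559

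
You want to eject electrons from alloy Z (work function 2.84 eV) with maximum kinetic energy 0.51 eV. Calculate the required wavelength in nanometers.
370.10 nm

From Einstein's equation: KE_max = hc/λ - φ

Rearranging for λ:
hc/λ = KE_max + φ
λ = hc/(KE_max + φ)

Required photon energy:
E_photon = KE_max + φ = 0.51 + 2.84 = 3.35 eV

Required wavelength:
λ = hc/E_photon = (6.626×10⁻³⁴)(3×10⁸) / (3.35 × 1.602×10⁻¹⁹)
λ = 370.10 nm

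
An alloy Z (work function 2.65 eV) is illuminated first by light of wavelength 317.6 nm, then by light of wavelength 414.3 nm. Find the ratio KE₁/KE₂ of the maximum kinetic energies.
3.6594

Using Einstein's equation: KE_max = hc/λ - φ

For λ₁ = 317.6 nm:
E₁ = hc/λ₁ = 3.9038 eV
KE₁ = E₁ - φ = 3.9038 - 2.65 = 1.2538 eV

For λ₂ = 414.3 nm:
E₂ = hc/λ₂ = 2.9926 eV
KE₂ = E₂ - φ = 2.9926 - 2.65 = 0.3426 eV

Ratio: KE₁/KE₂ = 1.2538/0.3426 = 3.6594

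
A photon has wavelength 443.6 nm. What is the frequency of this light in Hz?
6.7582e+14 Hz

Using the wave equation: c = fλ

Solving for frequency:
f = c/λ = (3×10⁸ m/s) / (443.6×10⁻⁹ m)
f = 6.7582e+14 Hz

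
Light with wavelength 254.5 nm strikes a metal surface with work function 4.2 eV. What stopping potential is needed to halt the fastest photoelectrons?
0.6717 V

The stopping potential V_s satisfies: eV_s = KE_max

First, find KE_max using Einstein's equation:
E_photon = hc/λ = 4.8717 eV
KE_max = E_photon - φ = 4.8717 - 4.2 = 0.6717 eV

Since eV_s = KE_max:
V_s = KE_max/e = 0.6717 V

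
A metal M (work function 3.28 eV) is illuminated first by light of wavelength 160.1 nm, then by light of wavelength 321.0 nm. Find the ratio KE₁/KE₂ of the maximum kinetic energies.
7.6647

Using Einstein's equation: KE_max = hc/λ - φ

For λ₁ = 160.1 nm:
E₁ = hc/λ₁ = 7.7442 eV
KE₁ = E₁ - φ = 7.7442 - 3.28 = 4.4642 eV

For λ₂ = 321.0 nm:
E₂ = hc/λ₂ = 3.8624 eV
KE₂ = E₂ - φ = 3.8624 - 3.28 = 0.5824 eV

Ratio: KE₁/KE₂ = 4.4642/0.5824 = 7.6647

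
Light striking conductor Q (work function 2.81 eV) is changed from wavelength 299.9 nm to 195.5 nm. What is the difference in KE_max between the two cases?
2.2077 eV

Using Einstein's equation: KE_max = hc/λ - φ

For λ₁ = 299.9 nm:
KE₁ = hc/λ₁ - φ = 4.1342 - 2.81 = 1.3242 eV

For λ₂ = 195.5 nm:
KE₂ = hc/λ₂ - φ = 6.3419 - 2.81 = 3.5319 eV

Change in KE:
ΔKE = KE₂ - KE₁ = 3.5319 - 1.3242 = 2.2077 eV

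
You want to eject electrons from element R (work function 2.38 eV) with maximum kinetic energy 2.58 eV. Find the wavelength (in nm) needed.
249.97 nm

From Einstein's equation: KE_max = hc/λ - φ

Rearranging for λ:
hc/λ = KE_max + φ
λ = hc/(KE_max + φ)

Required photon energy:
E_photon = KE_max + φ = 2.58 + 2.38 = 4.96 eV

Required wavelength:
λ = hc/E_photon = (6.626×10⁻³⁴)(3×10⁸) / (4.96 × 1.602×10⁻¹⁹)
λ = 249.97 nm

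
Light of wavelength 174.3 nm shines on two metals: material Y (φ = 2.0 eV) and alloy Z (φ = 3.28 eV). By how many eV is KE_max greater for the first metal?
1.2800 eV

Using KE_max = hc/λ - φ for each metal:

Photon energy: E = hc/λ = 7.1133 eV

For material Y (φ₁ = 2.0 eV):
KE₁ = E - φ₁ = 7.1133 - 2.0 = 5.1133 eV

For alloy Z (φ₂ = 3.28 eV):
KE₂ = E - φ₂ = 7.1133 - 3.28 = 3.8333 eV

Difference:
ΔKE = KE₁ - KE₂ = 5.1133 - 3.8333 = 1.2800 eV

Note: The difference equals the difference in work functions: 3.28 - 2.0 = 1.28 eV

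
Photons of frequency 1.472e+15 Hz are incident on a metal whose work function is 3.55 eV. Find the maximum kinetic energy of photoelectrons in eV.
2.5377 eV

Using Einstein's photoelectric equation: KE_max = hf - φ

First, calculate the photon energy:
E_photon = hf = (6.626×10⁻³⁴ J·s)(1.472e+15 Hz)
E_photon = 6.0877 eV

Then, the maximum kinetic energy:
KE_max = E_photon - φ = 6.0877 eV - 3.55 eV = 2.5377 eV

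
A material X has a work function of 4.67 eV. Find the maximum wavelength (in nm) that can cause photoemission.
265.49 nm

The threshold wavelength is when the photon energy equals the work function:
hc/λ₀ = φ

Solving for λ₀:
λ₀ = hc/φ = (6.626×10⁻³⁴ J·s)(3×10⁸ m/s) / (4.67 eV × 1.602×10⁻¹⁹ J/eV)
λ₀ = 265.49 nm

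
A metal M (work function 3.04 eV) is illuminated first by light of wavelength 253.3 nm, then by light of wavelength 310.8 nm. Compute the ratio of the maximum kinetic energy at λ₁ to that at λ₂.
1.9540

Using Einstein's equation: KE_max = hc/λ - φ

For λ₁ = 253.3 nm:
E₁ = hc/λ₁ = 4.8948 eV
KE₁ = E₁ - φ = 4.8948 - 3.04 = 1.8548 eV

For λ₂ = 310.8 nm:
E₂ = hc/λ₂ = 3.9892 eV
KE₂ = E₂ - φ = 3.9892 - 3.04 = 0.9492 eV

Ratio: KE₁/KE₂ = 1.8548/0.9492 = 1.9540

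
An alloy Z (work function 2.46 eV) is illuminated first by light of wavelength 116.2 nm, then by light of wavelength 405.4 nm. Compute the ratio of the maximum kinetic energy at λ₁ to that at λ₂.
13.7216

Using Einstein's equation: KE_max = hc/λ - φ

For λ₁ = 116.2 nm:
E₁ = hc/λ₁ = 10.6699 eV
KE₁ = E₁ - φ = 10.6699 - 2.46 = 8.2099 eV

For λ₂ = 405.4 nm:
E₂ = hc/λ₂ = 3.0583 eV
KE₂ = E₂ - φ = 3.0583 - 2.46 = 0.5983 eV

Ratio: KE₁/KE₂ = 8.2099/0.5983 = 13.7216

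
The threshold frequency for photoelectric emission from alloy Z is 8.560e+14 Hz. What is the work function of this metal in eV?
3.54 eV

At the threshold frequency, photon energy equals work function:
φ = hf₀

Calculating:
φ = (6.626×10⁻³⁴ J·s)(8.560e+14 Hz)
φ = 3.54 eV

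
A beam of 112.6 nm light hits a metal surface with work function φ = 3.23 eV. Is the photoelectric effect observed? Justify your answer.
Yes

For photoemission, the photon energy must exceed the work function.

Photon energy: E = hc/λ = 11.0110 eV
Work function: φ = 3.23 eV

Since E_photon (11.0110 eV) > φ (3.23 eV), photoemission WILL occur.
The threshold wavelength is λ₀ = hc/φ = 383.9 nm.
Since 112.6 nm < 383.9 nm, the light has sufficient energy.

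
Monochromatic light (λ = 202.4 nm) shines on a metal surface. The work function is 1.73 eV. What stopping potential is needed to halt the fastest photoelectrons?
4.3957 V

The stopping potential V_s satisfies: eV_s = KE_max

First, find KE_max using Einstein's equation:
E_photon = hc/λ = 6.1257 eV
KE_max = E_photon - φ = 6.1257 - 1.73 = 4.3957 eV

Since eV_s = KE_max:
V_s = KE_max/e = 4.3957 V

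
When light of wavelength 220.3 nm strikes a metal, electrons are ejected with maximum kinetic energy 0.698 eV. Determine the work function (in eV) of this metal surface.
4.93 eV

From Einstein's photoelectric equation: KE_max = hf - φ = hc/λ - φ

Rearranging for φ:
φ = hc/λ - KE_max

Calculate photon energy:
E_photon = hc/λ = 5.6280 eV

Therefore:
φ = 5.6280 - 0.698 = 4.93 eV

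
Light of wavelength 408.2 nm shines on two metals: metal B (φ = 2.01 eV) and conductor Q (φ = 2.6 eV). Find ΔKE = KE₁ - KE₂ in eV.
0.5900 eV

Using KE_max = hc/λ - φ for each metal:

Photon energy: E = hc/λ = 3.0373 eV

For metal B (φ₁ = 2.01 eV):
KE₁ = E - φ₁ = 3.0373 - 2.01 = 1.0273 eV

For conductor Q (φ₂ = 2.6 eV):
KE₂ = E - φ₂ = 3.0373 - 2.6 = 0.4373 eV

Difference:
ΔKE = KE₁ - KE₂ = 1.0273 - 0.4373 = 0.5900 eV

Note: The difference equals the difference in work functions: 2.6 - 2.01 = 0.59 eV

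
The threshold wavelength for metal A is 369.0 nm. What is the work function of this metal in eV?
3.36 eV

At the threshold wavelength, photon energy equals work function:
φ = hc/λ₀

Calculating:
φ = (6.626×10⁻³⁴ J·s)(3×10⁸ m/s) / (369.0×10⁻⁹ m)
φ = 3.36 eV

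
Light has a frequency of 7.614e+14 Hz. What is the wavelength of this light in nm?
393.74 nm

Using the wave equation: c = fλ

Solving for wavelength:
λ = c/f = (3×10⁸ m/s) / (7.614e+14 Hz)
λ = 393.74 nm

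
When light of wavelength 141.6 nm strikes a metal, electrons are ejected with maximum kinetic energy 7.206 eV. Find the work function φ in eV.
1.55 eV

From Einstein's photoelectric equation: KE_max = hf - φ = hc/λ - φ

Rearranging for φ:
φ = hc/λ - KE_max

Calculate photon energy:
E_photon = hc/λ = 8.7559 eV

Therefore:
φ = 8.7559 - 7.206 = 1.55 eV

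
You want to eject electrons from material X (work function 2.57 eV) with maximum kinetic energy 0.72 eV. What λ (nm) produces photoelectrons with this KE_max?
376.85 nm

From Einstein's equation: KE_max = hc/λ - φ

Rearranging for λ:
hc/λ = KE_max + φ
λ = hc/(KE_max + φ)

Required photon energy:
E_photon = KE_max + φ = 0.72 + 2.57 = 3.29 eV

Required wavelength:
λ = hc/E_photon = (6.626×10⁻³⁴)(3×10⁸) / (3.29 × 1.602×10⁻¹⁹)
λ = 376.85 nm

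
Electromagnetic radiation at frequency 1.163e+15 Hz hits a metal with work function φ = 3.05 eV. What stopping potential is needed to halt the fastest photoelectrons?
1.7598 V

The stopping potential V_s satisfies: eV_s = KE_max

First, find KE_max using Einstein's equation:
E_photon = hf = (6.626×10⁻³⁴ J·s)(1.163e+15 Hz) = 4.8098 eV
KE_max = E_photon - φ = 4.8098 - 3.05 = 1.7598 eV

Since eV_s = KE_max:
V_s = KE_max/e = 1.7598 V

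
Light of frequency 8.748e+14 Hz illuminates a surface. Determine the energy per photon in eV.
3.6179 eV

Using E = hf:

E = hf = (6.626×10⁻³⁴ J·s)(8.748e+14 Hz)
E = 3.6179 eV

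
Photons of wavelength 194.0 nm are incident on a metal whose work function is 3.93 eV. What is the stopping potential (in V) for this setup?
2.4609 V

The stopping potential V_s satisfies: eV_s = KE_max

First, find KE_max using Einstein's equation:
E_photon = hc/λ = 6.3909 eV
KE_max = E_photon - φ = 6.3909 - 3.93 = 2.4609 eV

Since eV_s = KE_max:
V_s = KE_max/e = 2.4609 V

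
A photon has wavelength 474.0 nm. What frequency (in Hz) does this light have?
6.3247e+14 Hz

Using the wave equation: c = fλ

Solving for frequency:
f = c/λ = (3×10⁸ m/s) / (474.0×10⁻⁹ m)
f = 6.3247e+14 Hz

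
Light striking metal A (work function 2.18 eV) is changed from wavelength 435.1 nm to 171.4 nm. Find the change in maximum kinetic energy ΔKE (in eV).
4.3841 eV

Using Einstein's equation: KE_max = hc/λ - φ

For λ₁ = 435.1 nm:
KE₁ = hc/λ₁ - φ = 2.8496 - 2.18 = 0.6696 eV

For λ₂ = 171.4 nm:
KE₂ = hc/λ₂ - φ = 7.2336 - 2.18 = 5.0536 eV

Change in KE:
ΔKE = KE₂ - KE₁ = 5.0536 - 0.6696 = 4.3841 eV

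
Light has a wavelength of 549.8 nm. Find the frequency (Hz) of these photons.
5.4528e+14 Hz

Using the wave equation: c = fλ

Solving for frequency:
f = c/λ = (3×10⁸ m/s) / (549.8×10⁻⁹ m)
f = 5.4528e+14 Hz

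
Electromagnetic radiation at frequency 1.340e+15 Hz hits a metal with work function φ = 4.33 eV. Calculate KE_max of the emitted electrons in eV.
1.2118 eV

Using Einstein's photoelectric equation: KE_max = hf - φ

First, calculate the photon energy:
E_photon = hf = (6.626×10⁻³⁴ J·s)(1.340e+15 Hz)
E_photon = 5.5418 eV

Then, the maximum kinetic energy:
KE_max = E_photon - φ = 5.5418 eV - 4.33 eV = 1.2118 eV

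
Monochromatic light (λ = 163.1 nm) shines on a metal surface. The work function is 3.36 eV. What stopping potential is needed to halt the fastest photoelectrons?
4.2417 V

The stopping potential V_s satisfies: eV_s = KE_max

First, find KE_max using Einstein's equation:
E_photon = hc/λ = 7.6017 eV
KE_max = E_photon - φ = 7.6017 - 3.36 = 4.2417 eV

Since eV_s = KE_max:
V_s = KE_max/e = 4.2417 V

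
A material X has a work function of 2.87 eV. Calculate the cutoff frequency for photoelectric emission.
6.9396e+14 Hz

The threshold frequency is when the photon energy equals the work function:
hf₀ = φ

Solving for f₀:
f₀ = φ/h = (2.87 eV × 1.602×10⁻¹⁹ J/eV) / (6.626×10⁻³⁴ J·s)
f₀ = 6.9396e+14 Hz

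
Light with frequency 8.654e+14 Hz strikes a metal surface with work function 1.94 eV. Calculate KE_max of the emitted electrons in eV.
1.6390 eV

Using Einstein's photoelectric equation: KE_max = hf - φ

First, calculate the photon energy:
E_photon = hf = (6.626×10⁻³⁴ J·s)(8.654e+14 Hz)
E_photon = 3.5790 eV

Then, the maximum kinetic energy:
KE_max = E_photon - φ = 3.5790 eV - 1.94 eV = 1.6390 eV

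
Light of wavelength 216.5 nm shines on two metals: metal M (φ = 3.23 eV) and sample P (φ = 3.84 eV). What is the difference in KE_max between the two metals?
0.6100 eV

Using KE_max = hc/λ - φ for each metal:

Photon energy: E = hc/λ = 5.7268 eV

For metal M (φ₁ = 3.23 eV):
KE₁ = E - φ₁ = 5.7268 - 3.23 = 2.4968 eV

For sample P (φ₂ = 3.84 eV):
KE₂ = E - φ₂ = 5.7268 - 3.84 = 1.8868 eV

Difference:
ΔKE = KE₁ - KE₂ = 2.4968 - 1.8868 = 0.6100 eV

Note: The difference equals the difference in work functions: 3.84 - 3.23 = 0.61 eV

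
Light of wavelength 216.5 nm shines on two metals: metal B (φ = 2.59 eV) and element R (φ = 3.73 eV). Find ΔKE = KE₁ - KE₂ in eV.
1.1400 eV

Using KE_max = hc/λ - φ for each metal:

Photon energy: E = hc/λ = 5.7268 eV

For metal B (φ₁ = 2.59 eV):
KE₁ = E - φ₁ = 5.7268 - 2.59 = 3.1368 eV

For element R (φ₂ = 3.73 eV):
KE₂ = E - φ₂ = 5.7268 - 3.73 = 1.9968 eV

Difference:
ΔKE = KE₁ - KE₂ = 3.1368 - 1.9968 = 1.1400 eV

Note: The difference equals the difference in work functions: 3.73 - 2.59 = 1.14 eV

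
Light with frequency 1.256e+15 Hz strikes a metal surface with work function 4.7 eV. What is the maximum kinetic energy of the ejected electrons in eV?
0.4944 eV

Using Einstein's photoelectric equation: KE_max = hf - φ

First, calculate the photon energy:
E_photon = hf = (6.626×10⁻³⁴ J·s)(1.256e+15 Hz)
E_photon = 5.1944 eV

Then, the maximum kinetic energy:
KE_max = E_photon - φ = 5.1944 eV - 4.7 eV = 0.4944 eV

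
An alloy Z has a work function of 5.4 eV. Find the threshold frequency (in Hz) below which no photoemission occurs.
1.3057e+15 Hz

The threshold frequency is when the photon energy equals the work function:
hf₀ = φ

Solving for f₀:
f₀ = φ/h = (5.4 eV × 1.602×10⁻¹⁹ J/eV) / (6.626×10⁻³⁴ J·s)
f₀ = 1.3057e+15 Hz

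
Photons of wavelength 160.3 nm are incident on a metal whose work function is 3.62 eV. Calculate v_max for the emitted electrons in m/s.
1.2031e+06 m/s

First, find the maximum kinetic energy:
E_photon = hc/λ = 7.7345 eV
KE_max = E_photon - φ = 7.7345 - 3.62 = 4.1145 eV

Convert to Joules: KE_max = 4.1145 × 1.602×10⁻¹⁹ J = 6.5922e-19 J

Then use KE = ½mv² to find velocity:
v = √(2·KE/m) = √(2 × 6.5922e-19 J / 9.109e-31 kg)
v = 1.2031e+06 m/s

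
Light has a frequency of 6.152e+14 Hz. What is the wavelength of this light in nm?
487.31 nm

Using the wave equation: c = fλ

Solving for wavelength:
λ = c/f = (3×10⁸ m/s) / (6.152e+14 Hz)
λ = 487.31 nm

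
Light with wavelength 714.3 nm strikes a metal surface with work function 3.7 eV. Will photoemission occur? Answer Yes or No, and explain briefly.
No

For photoemission, the photon energy must exceed the work function.

Photon energy: E = hc/λ = 1.7357 eV
Work function: φ = 3.7 eV

Since E_photon (1.7357 eV) < φ (3.7 eV), photoemission will NOT occur.
The threshold wavelength is λ₀ = hc/φ = 335.1 nm.
Since 714.3 nm > 335.1 nm, the photons lack sufficient energy.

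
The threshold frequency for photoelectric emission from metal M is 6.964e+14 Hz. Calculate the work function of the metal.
2.88 eV

At the threshold frequency, photon energy equals work function:
φ = hf₀

Calculating:
φ = (6.626×10⁻³⁴ J·s)(6.964e+14 Hz)
φ = 2.88 eV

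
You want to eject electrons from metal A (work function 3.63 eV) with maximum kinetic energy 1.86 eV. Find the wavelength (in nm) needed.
225.84 nm

From Einstein's equation: KE_max = hc/λ - φ

Rearranging for λ:
hc/λ = KE_max + φ
λ = hc/(KE_max + φ)

Required photon energy:
E_photon = KE_max + φ = 1.86 + 3.63 = 5.49 eV

Required wavelength:
λ = hc/E_photon = (6.626×10⁻³⁴)(3×10⁸) / (5.49 × 1.602×10⁻¹⁹)
λ = 225.84 nm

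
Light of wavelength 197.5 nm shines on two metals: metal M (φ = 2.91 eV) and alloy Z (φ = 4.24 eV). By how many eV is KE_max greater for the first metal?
1.3300 eV

Using KE_max = hc/λ - φ for each metal:

Photon energy: E = hc/λ = 6.2777 eV

For metal M (φ₁ = 2.91 eV):
KE₁ = E - φ₁ = 6.2777 - 2.91 = 3.3677 eV

For alloy Z (φ₂ = 4.24 eV):
KE₂ = E - φ₂ = 6.2777 - 4.24 = 2.0377 eV

Difference:
ΔKE = KE₁ - KE₂ = 3.3677 - 2.0377 = 1.3300 eV

Note: The difference equals the difference in work functions: 4.24 - 2.91 = 1.33 eV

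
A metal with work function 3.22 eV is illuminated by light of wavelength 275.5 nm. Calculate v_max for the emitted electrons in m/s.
6.7110e+05 m/s

First, find the maximum kinetic energy:
E_photon = hc/λ = 4.5003 eV
KE_max = E_photon - φ = 4.5003 - 3.22 = 1.2803 eV

Convert to Joules: KE_max = 1.2803 × 1.602×10⁻¹⁹ J = 2.0513e-19 J

Then use KE = ½mv² to find velocity:
v = √(2·KE/m) = √(2 × 2.0513e-19 J / 9.109e-31 kg)
v = 6.7110e+05 m/s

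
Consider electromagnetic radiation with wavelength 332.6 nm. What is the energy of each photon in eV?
3.7277 eV

Using E = hf = hc/λ:

E = hc/λ = (6.626×10⁻³⁴ J·s)(3×10⁸ m/s) / (332.6×10⁻⁹ m)
E = 3.7277 eV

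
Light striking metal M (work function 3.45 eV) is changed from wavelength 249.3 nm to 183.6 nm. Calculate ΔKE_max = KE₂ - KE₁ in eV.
1.7797 eV

Using Einstein's equation: KE_max = hc/λ - φ

For λ₁ = 249.3 nm:
KE₁ = hc/λ₁ - φ = 4.9733 - 3.45 = 1.5233 eV

For λ₂ = 183.6 nm:
KE₂ = hc/λ₂ - φ = 6.7530 - 3.45 = 3.3030 eV

Change in KE:
ΔKE = KE₂ - KE₁ = 3.3030 - 1.5233 = 1.7797 eV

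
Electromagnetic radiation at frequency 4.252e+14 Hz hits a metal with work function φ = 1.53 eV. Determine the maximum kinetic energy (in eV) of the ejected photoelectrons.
0.2285 eV

Using Einstein's photoelectric equation: KE_max = hf - φ

First, calculate the photon energy:
E_photon = hf = (6.626×10⁻³⁴ J·s)(4.252e+14 Hz)
E_photon = 1.7585 eV

Then, the maximum kinetic energy:
KE_max = E_photon - φ = 1.7585 eV - 1.53 eV = 0.2285 eV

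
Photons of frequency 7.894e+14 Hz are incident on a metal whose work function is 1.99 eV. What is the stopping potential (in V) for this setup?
1.2747 V

The stopping potential V_s satisfies: eV_s = KE_max

First, find KE_max using Einstein's equation:
E_photon = hf = (6.626×10⁻³⁴ J·s)(7.894e+14 Hz) = 3.2647 eV
KE_max = E_photon - φ = 3.2647 - 1.99 = 1.2747 eV

Since eV_s = KE_max:
V_s = KE_max/e = 1.2747 V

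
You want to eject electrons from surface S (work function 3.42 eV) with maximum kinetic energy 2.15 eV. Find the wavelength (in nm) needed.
222.59 nm

From Einstein's equation: KE_max = hc/λ - φ

Rearranging for λ:
hc/λ = KE_max + φ
λ = hc/(KE_max + φ)

Required photon energy:
E_photon = KE_max + φ = 2.15 + 3.42 = 5.57 eV

Required wavelength:
λ = hc/E_photon = (6.626×10⁻³⁴)(3×10⁸) / (5.57 × 1.602×10⁻¹⁹)
λ = 222.59 nm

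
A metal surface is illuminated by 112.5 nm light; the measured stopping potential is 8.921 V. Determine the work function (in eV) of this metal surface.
2.10 eV

The stopping potential gives the maximum kinetic energy: KE_max = eV_s = 8.921 eV

From Einstein's photoelectric equation: KE_max = hc/λ - φ
Rearranging: φ = hc/λ - KE_max

Calculate photon energy:
E_photon = hc/λ = (6.626×10⁻³⁴ J·s)(3×10⁸ m/s) / (112.5×10⁻⁹ m) = 11.0208 eV

Therefore:
φ = 11.0208 - 8.921 = 2.10 eV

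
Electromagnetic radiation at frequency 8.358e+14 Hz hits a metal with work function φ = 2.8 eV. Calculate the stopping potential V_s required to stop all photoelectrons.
0.6566 V

The stopping potential V_s satisfies: eV_s = KE_max

First, find KE_max using Einstein's equation:
E_photon = hf = (6.626×10⁻³⁴ J·s)(8.358e+14 Hz) = 3.4566 eV
KE_max = E_photon - φ = 3.4566 - 2.8 = 0.6566 eV

Since eV_s = KE_max:
V_s = KE_max/e = 0.6566 V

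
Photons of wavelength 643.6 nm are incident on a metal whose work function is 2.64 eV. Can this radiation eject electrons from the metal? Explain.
No

For photoemission, the photon energy must exceed the work function.

Photon energy: E = hc/λ = 1.9264 eV
Work function: φ = 2.64 eV

Since E_photon (1.9264 eV) < φ (2.64 eV), photoemission will NOT occur.
The threshold wavelength is λ₀ = hc/φ = 469.6 nm.
Since 643.6 nm > 469.6 nm, the photons lack sufficient energy.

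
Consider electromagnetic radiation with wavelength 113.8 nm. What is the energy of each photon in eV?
10.8949 eV

Using E = hf = hc/λ:

E = hc/λ = (6.626×10⁻³⁴ J·s)(3×10⁸ m/s) / (113.8×10⁻⁹ m)
E = 10.8949 eV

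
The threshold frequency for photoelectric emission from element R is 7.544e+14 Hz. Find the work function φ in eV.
3.12 eV

At the threshold frequency, photon energy equals work function:
φ = hf₀

Calculating:
φ = (6.626×10⁻³⁴ J·s)(7.544e+14 Hz)
φ = 3.12 eV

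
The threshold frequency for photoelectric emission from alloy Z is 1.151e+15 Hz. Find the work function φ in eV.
4.76 eV

At the threshold frequency, photon energy equals work function:
φ = hf₀

Calculating:
φ = (6.626×10⁻³⁴ J·s)(1.151e+15 Hz)
φ = 4.76 eV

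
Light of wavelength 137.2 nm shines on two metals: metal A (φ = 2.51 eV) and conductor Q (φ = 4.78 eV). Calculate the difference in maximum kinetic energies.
2.2700 eV

Using KE_max = hc/λ - φ for each metal:

Photon energy: E = hc/λ = 9.0367 eV

For metal A (φ₁ = 2.51 eV):
KE₁ = E - φ₁ = 9.0367 - 2.51 = 6.5267 eV

For conductor Q (φ₂ = 4.78 eV):
KE₂ = E - φ₂ = 9.0367 - 4.78 = 4.2567 eV

Difference:
ΔKE = KE₁ - KE₂ = 6.5267 - 4.2567 = 2.2700 eV

Note: The difference equals the difference in work functions: 4.78 - 2.51 = 2.27 eV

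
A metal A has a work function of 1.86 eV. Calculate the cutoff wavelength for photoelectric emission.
666.58 nm

The threshold wavelength is when the photon energy equals the work function:
hc/λ₀ = φ

Solving for λ₀:
λ₀ = hc/φ = (6.626×10⁻³⁴ J·s)(3×10⁸ m/s) / (1.86 eV × 1.602×10⁻¹⁹ J/eV)
λ₀ = 666.58 nm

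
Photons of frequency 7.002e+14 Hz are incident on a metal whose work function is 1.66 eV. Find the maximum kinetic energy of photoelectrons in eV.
1.2358 eV

Using Einstein's photoelectric equation: KE_max = hf - φ

First, calculate the photon energy:
E_photon = hf = (6.626×10⁻³⁴ J·s)(7.002e+14 Hz)
E_photon = 2.8958 eV

Then, the maximum kinetic energy:
KE_max = E_photon - φ = 2.8958 eV - 1.66 eV = 1.2358 eV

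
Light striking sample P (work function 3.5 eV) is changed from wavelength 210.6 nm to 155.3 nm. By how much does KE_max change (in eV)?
2.0963 eV

Using Einstein's equation: KE_max = hc/λ - φ

For λ₁ = 210.6 nm:
KE₁ = hc/λ₁ - φ = 5.8872 - 3.5 = 2.3872 eV

For λ₂ = 155.3 nm:
KE₂ = hc/λ₂ - φ = 7.9835 - 3.5 = 4.4835 eV

Change in KE:
ΔKE = KE₂ - KE₁ = 4.4835 - 2.3872 = 2.0963 eV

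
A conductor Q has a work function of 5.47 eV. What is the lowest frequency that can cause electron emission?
1.3226e+15 Hz

The threshold frequency is when the photon energy equals the work function:
hf₀ = φ

Solving for f₀:
f₀ = φ/h = (5.47 eV × 1.602×10⁻¹⁹ J/eV) / (6.626×10⁻³⁴ J·s)
f₀ = 1.3226e+15 Hz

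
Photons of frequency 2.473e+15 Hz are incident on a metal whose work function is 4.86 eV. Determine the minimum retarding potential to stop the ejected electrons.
5.3675 V

The stopping potential V_s satisfies: eV_s = KE_max

First, find KE_max using Einstein's equation:
E_photon = hf = (6.626×10⁻³⁴ J·s)(2.473e+15 Hz) = 10.2275 eV
KE_max = E_photon - φ = 10.2275 - 4.86 = 5.3675 eV

Since eV_s = KE_max:
V_s = KE_max/e = 5.3675 V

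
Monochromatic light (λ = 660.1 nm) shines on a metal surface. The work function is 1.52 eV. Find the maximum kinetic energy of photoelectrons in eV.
0.3583 eV

Using Einstein's photoelectric equation: KE_max = hf - φ = hc/λ - φ

First, calculate the photon energy:
E_photon = hc/λ = (6.626×10⁻³⁴ J·s)(3×10⁸ m/s) / (660.1×10⁻⁹ m)
E_photon = 1.8783 eV

Then, the maximum kinetic energy:
KE_max = E_photon - φ = 1.8783 eV - 1.52 eV = 0.3583 eV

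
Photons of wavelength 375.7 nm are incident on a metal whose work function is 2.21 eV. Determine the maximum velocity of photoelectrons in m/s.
6.1924e+05 m/s

First, find the maximum kinetic energy:
E_photon = hc/λ = 3.3001 eV
KE_max = E_photon - φ = 3.3001 - 2.21 = 1.0901 eV

Convert to Joules: KE_max = 1.0901 × 1.602×10⁻¹⁹ J = 1.7465e-19 J

Then use KE = ½mv² to find velocity:
v = √(2·KE/m) = √(2 × 1.7465e-19 J / 9.109e-31 kg)
v = 6.1924e+05 m/s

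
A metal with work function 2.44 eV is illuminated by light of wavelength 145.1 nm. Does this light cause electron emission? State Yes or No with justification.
Yes

For photoemission, the photon energy must exceed the work function.

Photon energy: E = hc/λ = 8.5447 eV
Work function: φ = 2.44 eV

Since E_photon (8.5447 eV) > φ (2.44 eV), photoemission WILL occur.
The threshold wavelength is λ₀ = hc/φ = 508.1 nm.
Since 145.1 nm < 508.1 nm, the light has sufficient energy.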